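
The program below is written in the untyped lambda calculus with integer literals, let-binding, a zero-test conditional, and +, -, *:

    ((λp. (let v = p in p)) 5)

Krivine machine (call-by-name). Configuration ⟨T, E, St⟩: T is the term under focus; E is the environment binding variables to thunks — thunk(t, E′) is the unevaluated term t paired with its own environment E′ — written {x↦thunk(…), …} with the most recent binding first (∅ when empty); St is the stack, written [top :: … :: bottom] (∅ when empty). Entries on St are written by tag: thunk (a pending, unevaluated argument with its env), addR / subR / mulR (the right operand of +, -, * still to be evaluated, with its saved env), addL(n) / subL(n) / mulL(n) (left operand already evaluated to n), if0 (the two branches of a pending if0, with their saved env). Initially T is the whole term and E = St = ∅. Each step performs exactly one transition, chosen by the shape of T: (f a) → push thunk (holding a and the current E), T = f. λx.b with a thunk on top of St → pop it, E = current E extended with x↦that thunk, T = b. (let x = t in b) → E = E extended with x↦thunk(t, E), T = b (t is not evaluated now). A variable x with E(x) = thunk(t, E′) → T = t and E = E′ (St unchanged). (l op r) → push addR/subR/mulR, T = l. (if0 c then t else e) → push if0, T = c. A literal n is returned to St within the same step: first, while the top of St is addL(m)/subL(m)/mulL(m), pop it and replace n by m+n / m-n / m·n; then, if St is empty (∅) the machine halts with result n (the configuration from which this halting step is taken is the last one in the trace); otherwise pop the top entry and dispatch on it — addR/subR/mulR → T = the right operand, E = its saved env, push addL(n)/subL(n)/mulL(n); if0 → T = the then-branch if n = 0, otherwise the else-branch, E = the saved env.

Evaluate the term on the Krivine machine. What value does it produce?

0. ⟨T=((λp. (let v = p in p)) 5); E=∅; St=∅⟩
1. ⟨T=(λp. (let v = p in p)); E=∅; St=[thunk]⟩
2. ⟨T=(let v = p in p); E={p↦thunk(5, ∅)}; St=∅⟩
3. ⟨T=p; E={v↦thunk(p, {p↦thunk(5, ∅)}), p↦thunk(5, ∅)}; St=∅⟩
4. ⟨T=5; E=∅; St=∅⟩
→ final value 5

Answer: 5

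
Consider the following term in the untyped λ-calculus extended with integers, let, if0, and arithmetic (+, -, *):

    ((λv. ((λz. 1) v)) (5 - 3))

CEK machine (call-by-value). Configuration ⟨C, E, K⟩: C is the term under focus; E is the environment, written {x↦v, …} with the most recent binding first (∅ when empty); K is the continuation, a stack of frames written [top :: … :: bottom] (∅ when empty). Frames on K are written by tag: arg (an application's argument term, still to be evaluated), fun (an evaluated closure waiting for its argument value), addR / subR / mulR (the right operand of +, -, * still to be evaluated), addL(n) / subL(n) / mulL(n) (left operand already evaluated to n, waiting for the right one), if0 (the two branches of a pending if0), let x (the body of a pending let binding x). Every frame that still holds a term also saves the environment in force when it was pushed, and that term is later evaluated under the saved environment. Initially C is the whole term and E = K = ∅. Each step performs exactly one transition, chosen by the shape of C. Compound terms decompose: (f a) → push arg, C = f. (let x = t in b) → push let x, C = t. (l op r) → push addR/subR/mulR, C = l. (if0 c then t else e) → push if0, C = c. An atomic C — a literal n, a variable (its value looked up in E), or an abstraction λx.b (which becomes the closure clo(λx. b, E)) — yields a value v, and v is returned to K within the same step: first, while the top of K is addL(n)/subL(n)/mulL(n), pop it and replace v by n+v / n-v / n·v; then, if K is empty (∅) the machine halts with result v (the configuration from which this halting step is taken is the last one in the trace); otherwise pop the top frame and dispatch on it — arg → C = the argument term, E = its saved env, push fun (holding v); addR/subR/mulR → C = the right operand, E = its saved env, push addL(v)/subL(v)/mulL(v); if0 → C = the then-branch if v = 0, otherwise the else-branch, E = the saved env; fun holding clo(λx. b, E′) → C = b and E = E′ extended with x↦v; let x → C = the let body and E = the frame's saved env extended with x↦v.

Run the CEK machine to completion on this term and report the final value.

[0] [C=((λv. ((λz. 1) v)) (5 - 3)) | E=∅ | K=∅]
[1] [C=(λv. ((λz. 1) v)) | E=∅ | K=[arg]]
[2] [C=(5 - 3) | E=∅ | K=[fun]]
[3] [C=5 | E=∅ | K=[subR :: fun]]
[4] [C=3 | E=∅ | K=[subL(5) :: fun]]
[5] [C=((λz. 1) v) | E={v↦2} | K=∅]
[6] [C=(λz. 1) | E={v↦2} | K=[arg]]
[7] [C=v | E={v↦2} | K=[fun]]
[8] [C=1 | E={z↦2, v↦2} | K=∅]
→ final value 1

Answer: 1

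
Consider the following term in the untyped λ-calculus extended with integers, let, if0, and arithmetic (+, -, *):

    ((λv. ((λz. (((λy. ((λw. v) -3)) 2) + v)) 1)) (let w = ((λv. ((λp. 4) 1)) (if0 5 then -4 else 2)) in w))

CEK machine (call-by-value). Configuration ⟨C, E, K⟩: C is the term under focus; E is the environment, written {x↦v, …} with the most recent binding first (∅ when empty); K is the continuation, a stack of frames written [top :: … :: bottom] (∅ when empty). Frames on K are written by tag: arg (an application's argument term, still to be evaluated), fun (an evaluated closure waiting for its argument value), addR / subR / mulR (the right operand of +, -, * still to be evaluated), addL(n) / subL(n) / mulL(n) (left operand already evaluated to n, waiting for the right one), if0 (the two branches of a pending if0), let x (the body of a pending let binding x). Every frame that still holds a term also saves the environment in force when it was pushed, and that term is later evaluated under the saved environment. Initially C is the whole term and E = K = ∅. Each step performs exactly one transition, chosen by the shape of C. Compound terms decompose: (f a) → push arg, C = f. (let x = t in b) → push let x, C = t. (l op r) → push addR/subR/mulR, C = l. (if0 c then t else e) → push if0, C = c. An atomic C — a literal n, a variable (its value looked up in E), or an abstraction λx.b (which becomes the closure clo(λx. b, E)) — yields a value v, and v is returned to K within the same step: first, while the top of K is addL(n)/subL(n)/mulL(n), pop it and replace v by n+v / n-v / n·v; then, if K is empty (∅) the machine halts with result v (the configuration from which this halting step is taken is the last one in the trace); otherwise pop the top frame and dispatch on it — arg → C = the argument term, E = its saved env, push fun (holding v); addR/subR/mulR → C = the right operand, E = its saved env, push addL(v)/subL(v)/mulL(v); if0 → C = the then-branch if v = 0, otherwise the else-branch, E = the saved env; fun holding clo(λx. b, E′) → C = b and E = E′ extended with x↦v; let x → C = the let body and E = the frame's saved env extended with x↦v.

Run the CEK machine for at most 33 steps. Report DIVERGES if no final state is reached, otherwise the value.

Answer: 8

Machine steps:
[0] <C=((λv. ((λz. (((λy. ((λw. v) -3)) 2) + v)) 1)) (let w = ((λv. ((λp. 4) 1)) (if0 5 then -4 else 2)) in w)), E=∅, K=∅>
[1] <C=(λv. ((λz. (((λy. ((λw. v) -3)) 2) + v)) 1)), E=∅, K=[arg]>
[2] <C=(let w = ((λv. ((λp. 4) 1)) (if0 5 then -4 else 2)) in w), E=∅, K=[fun]>
[3] <C=((λv. ((λp. 4) 1)) (if0 5 then -4 else 2)), E=∅, K=[let w :: fun]>
[4] <C=(λv. ((λp. 4) 1)), E=∅, K=[arg :: let w :: fun]>
[5] <C=(if0 5 then -4 else 2), E=∅, K=[fun :: let w :: fun]>
[6] <C=5, E=∅, K=[if0 :: fun :: let w :: fun]>
[7] <C=2, E=∅, K=[fun :: let w :: fun]>
[8] <C=((λp. 4) 1), E={v↦2}, K=[let w :: fun]>
[9] <C=(λp. 4), E={v↦2}, K=[arg :: let w :: fun]>
[10] <C=1, E={v↦2}, K=[fun :: let w :: fun]>
[11] <C=4, E={p↦1, v↦2}, K=[let w :: fun]>
[12] <C=w, E={w↦4}, K=[fun]>
[13] <C=((λz. (((λy. ((λw. v) -3)) 2) + v)) 1), E={v↦4}, K=∅>
[14] <C=(λz. (((λy. ((λw. v) -3)) 2) + v)), E={v↦4}, K=[arg]>
[15] <C=1, E={v↦4}, K=[fun]>
[16] <C=(((λy. ((λw. v) -3)) 2) + v), E={z↦1, v↦4}, K=∅>
[17] <C=((λy. ((λw. v) -3)) 2), E={z↦1, v↦4}, K=[addR]>
[18] <C=(λy. ((λw. v) -3)), E={z↦1, v↦4}, K=[arg :: addR]>
[19] <C=2, E={z↦1, v↦4}, K=[fun :: addR]>
[20] <C=((λw. v) -3), E={y↦2, z↦1, v↦4}, K=[addR]>
[21] <C=(λw. v), E={y↦2, z↦1, v↦4}, K=[arg :: addR]>
[22] <C=-3, E={y↦2, z↦1, v↦4}, K=[fun :: addR]>
[23] <C=v, E={w↦-3, y↦2, z↦1, v↦4}, K=[addR]>
[24] <C=v, E={z↦1, v↦4}, K=[addL(4)]>
→ final value 8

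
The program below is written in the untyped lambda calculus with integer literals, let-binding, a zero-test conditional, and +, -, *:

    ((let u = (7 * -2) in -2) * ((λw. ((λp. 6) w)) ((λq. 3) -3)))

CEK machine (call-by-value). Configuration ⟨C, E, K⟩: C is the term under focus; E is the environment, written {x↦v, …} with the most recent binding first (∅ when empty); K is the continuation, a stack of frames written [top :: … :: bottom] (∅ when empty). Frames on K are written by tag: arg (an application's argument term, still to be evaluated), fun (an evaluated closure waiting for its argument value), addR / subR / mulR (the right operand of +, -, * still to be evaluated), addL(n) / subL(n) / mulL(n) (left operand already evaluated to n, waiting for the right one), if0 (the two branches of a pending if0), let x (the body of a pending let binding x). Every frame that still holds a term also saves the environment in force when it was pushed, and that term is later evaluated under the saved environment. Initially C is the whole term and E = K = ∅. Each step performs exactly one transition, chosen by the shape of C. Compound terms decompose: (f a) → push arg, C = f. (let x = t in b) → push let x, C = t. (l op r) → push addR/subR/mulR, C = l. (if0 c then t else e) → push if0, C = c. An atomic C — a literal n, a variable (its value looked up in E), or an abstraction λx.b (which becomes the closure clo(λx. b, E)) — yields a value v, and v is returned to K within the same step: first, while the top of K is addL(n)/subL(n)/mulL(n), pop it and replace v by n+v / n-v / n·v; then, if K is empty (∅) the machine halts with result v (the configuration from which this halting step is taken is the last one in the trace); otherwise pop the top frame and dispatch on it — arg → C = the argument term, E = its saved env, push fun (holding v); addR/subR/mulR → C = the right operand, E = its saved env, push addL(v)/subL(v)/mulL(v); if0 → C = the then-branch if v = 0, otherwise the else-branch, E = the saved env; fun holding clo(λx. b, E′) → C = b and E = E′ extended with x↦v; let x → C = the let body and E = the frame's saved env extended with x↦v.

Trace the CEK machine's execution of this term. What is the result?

0. [C=((let u = (7 * -2) in -2) * ((λw. ((λp. 6) w)) ((λq. 3) -3))) | E=∅ | K=∅]
1. [C=(let u = (7 * -2) in -2) | E=∅ | K=[mulR]]
2. [C=(7 * -2) | E=∅ | K=[let u :: mulR]]
3. [C=7 | E=∅ | K=[mulR :: let u :: mulR]]
4. [C=-2 | E=∅ | K=[mulL(7) :: let u :: mulR]]
5. [C=-2 | E={u↦-14} | K=[mulR]]
6. [C=((λw. ((λp. 6) w)) ((λq. 3) -3)) | E=∅ | K=[mulL(-2)]]
7. [C=(λw. ((λp. 6) w)) | E=∅ | K=[arg :: mulL(-2)]]
8. [C=((λq. 3) -3) | E=∅ | K=[fun :: mulL(-2)]]
9. [C=(λq. 3) | E=∅ | K=[arg :: fun :: mulL(-2)]]
10. [C=-3 | E=∅ | K=[fun :: fun :: mulL(-2)]]
11. [C=3 | E={q↦-3} | K=[fun :: mulL(-2)]]
12. [C=((λp. 6) w) | E={w↦3} | K=[mulL(-2)]]
13. [C=(λp. 6) | E={w↦3} | K=[arg :: mulL(-2)]]
14. [C=w | E={w↦3} | K=[fun :: mulL(-2)]]
15. [C=6 | E={p↦3, w↦3} | K=[mulL(-2)]]
→ final value -12

Answer: -12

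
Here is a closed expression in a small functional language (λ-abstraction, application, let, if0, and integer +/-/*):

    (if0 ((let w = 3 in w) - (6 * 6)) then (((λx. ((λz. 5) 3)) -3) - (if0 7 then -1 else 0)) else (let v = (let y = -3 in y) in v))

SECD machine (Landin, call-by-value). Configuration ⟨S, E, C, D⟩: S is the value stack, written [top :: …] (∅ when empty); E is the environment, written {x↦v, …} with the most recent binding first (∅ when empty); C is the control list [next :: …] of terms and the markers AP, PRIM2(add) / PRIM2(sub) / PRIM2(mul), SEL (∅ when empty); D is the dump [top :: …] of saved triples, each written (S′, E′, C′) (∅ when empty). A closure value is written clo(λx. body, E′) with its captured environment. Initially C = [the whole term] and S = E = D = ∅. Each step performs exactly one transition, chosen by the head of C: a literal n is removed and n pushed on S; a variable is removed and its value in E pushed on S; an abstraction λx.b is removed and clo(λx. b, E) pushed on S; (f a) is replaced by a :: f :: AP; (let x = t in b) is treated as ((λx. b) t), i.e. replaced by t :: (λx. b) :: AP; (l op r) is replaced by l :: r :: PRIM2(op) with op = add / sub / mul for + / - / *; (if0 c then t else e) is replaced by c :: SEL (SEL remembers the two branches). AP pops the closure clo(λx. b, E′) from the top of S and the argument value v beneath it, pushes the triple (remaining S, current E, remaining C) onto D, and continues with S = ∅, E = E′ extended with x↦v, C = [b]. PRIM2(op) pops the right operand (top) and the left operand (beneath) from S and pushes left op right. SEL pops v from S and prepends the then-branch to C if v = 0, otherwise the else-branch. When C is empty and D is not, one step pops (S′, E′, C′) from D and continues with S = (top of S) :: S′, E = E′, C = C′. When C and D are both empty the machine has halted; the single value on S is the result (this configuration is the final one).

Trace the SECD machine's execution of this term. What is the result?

[0] ⟨S=∅; E=∅; C=[(if0 ((let w = 3 in w) - (6 * 6)) then (((λx. ((λz. 5) 3)) -3) - (if0 7 then -1 else 0)) else (let v = (let y = -3 in y) in v))]; D=∅⟩
[1] ⟨S=∅; E=∅; C=[((let w = 3 in w) - (6 * 6)) :: SEL]; D=∅⟩
[2] ⟨S=∅; E=∅; C=[(let w = 3 in w) :: (6 * 6) :: PRIM2(sub) :: SEL]; D=∅⟩
[3] ⟨S=∅; E=∅; C=[3 :: (λw. w) :: AP :: (6 * 6) :: PRIM2(sub) :: SEL]; D=∅⟩
[4] ⟨S=[3]; E=∅; C=[(λw. w) :: AP :: (6 * 6) :: PRIM2(sub) :: SEL]; D=∅⟩
[5] ⟨S=[clo(λw. w, ∅) :: 3]; E=∅; C=[AP :: (6 * 6) :: PRIM2(sub) :: SEL]; D=∅⟩
[6] ⟨S=∅; E={w↦3}; C=[w]; D=[(∅, ∅, [(6 * 6) :: PRIM2(sub) :: SEL])]⟩
[7] ⟨S=[3]; E={w↦3}; C=∅; D=[(∅, ∅, [(6 * 6) :: PRIM2(sub) :: SEL])]⟩
[8] ⟨S=[3]; E=∅; C=[(6 * 6) :: PRIM2(sub) :: SEL]; D=∅⟩
[9] ⟨S=[3]; E=∅; C=[6 :: 6 :: PRIM2(mul) :: PRIM2(sub) :: SEL]; D=∅⟩
[10] ⟨S=[6 :: 3]; E=∅; C=[6 :: PRIM2(mul) :: PRIM2(sub) :: SEL]; D=∅⟩
[11] ⟨S=[6 :: 6 :: 3]; E=∅; C=[PRIM2(mul) :: PRIM2(sub) :: SEL]; D=∅⟩
[12] ⟨S=[36 :: 3]; E=∅; C=[PRIM2(sub) :: SEL]; D=∅⟩
[13] ⟨S=[-33]; E=∅; C=[SEL]; D=∅⟩
[14] ⟨S=∅; E=∅; C=[(let v = (let y = -3 in y) in v)]; D=∅⟩
[15] ⟨S=∅; E=∅; C=[(let y = -3 in y) :: (λv. v) :: AP]; D=∅⟩
[16] ⟨S=∅; E=∅; C=[-3 :: (λy. y) :: AP :: (λv. v) :: AP]; D=∅⟩
[17] ⟨S=[-3]; E=∅; C=[(λy. y) :: AP :: (λv. v) :: AP]; D=∅⟩
[18] ⟨S=[clo(λy. y, ∅) :: -3]; E=∅; C=[AP :: (λv. v) :: AP]; D=∅⟩
[19] ⟨S=∅; E={y↦-3}; C=[y]; D=[(∅, ∅, [(λv. v) :: AP])]⟩
[20] ⟨S=[-3]; E={y↦-3}; C=∅; D=[(∅, ∅, [(λv. v) :: AP])]⟩
[21] ⟨S=[-3]; E=∅; C=[(λv. v) :: AP]; D=∅⟩
[22] ⟨S=[clo(λv. v, ∅) :: -3]; E=∅; C=[AP]; D=∅⟩
[23] ⟨S=∅; E={v↦-3}; C=[v]; D=[(∅, ∅, ∅)]⟩
[24] ⟨S=[-3]; E={v↦-3}; C=∅; D=[(∅, ∅, ∅)]⟩
[25] ⟨S=[-3]; E=∅; C=∅; D=∅⟩
→ final value -3

Answer: -3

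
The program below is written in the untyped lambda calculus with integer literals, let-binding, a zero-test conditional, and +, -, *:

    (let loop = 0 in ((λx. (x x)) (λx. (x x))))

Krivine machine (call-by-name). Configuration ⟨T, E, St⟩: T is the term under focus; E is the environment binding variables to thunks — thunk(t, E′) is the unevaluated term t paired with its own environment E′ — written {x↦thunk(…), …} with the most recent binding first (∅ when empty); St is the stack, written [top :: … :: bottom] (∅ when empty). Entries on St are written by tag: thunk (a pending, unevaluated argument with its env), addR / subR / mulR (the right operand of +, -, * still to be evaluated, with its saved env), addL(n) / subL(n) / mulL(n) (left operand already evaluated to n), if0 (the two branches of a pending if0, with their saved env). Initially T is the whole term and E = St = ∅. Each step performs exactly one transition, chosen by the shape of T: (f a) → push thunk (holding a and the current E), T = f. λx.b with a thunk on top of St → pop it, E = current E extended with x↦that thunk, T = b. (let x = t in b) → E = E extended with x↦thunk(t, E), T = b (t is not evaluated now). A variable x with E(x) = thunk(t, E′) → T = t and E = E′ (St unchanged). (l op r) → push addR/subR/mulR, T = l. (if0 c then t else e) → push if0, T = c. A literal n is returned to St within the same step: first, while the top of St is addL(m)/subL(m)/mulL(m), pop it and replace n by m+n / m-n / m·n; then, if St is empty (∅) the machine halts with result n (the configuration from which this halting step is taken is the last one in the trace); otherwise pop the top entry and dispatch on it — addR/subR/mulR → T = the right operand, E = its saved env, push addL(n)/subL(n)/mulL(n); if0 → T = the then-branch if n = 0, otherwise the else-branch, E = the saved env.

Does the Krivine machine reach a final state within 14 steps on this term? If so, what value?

t=0: ⟨T=(let loop = 0 in ((λx. (x x)) (λx. (x x)))); E=∅; St=∅⟩
t=1: ⟨T=((λx. (x x)) (λx. (x x))); E={loop↦thunk(0, ∅)}; St=∅⟩
t=2: ⟨T=(λx. (x x)); E={loop↦thunk(0, ∅)}; St=[thunk]⟩
t=3: ⟨T=(x x); E={x↦thunk((λx. (x x)), {loop↦thunk(0, ∅)}), loop↦thunk(0, ∅)}; St=∅⟩
t=4: ⟨T=x; E={x↦thunk((λx. (x x)), {loop↦thunk(0, ∅)}), loop↦thunk(0, ∅)}; St=[thunk]⟩
t=5: ⟨T=(λx. (x x)); E={loop↦thunk(0, ∅)}; St=[thunk]⟩
t=6: ⟨T=(x x); E={x↦thunk(x, {x↦thunk((λx. (x x)), {loop↦thunk(0, ∅)}), loop↦thunk(0, ∅)}), loop↦thunk(0, ∅)}; St=∅⟩
t=7: ⟨T=x; E={x↦thunk(x, {x↦thunk((λx. (x x)), {loop↦thunk(0, ∅)}), loop↦thunk(0, ∅)}), loop↦thunk(0, ∅)}; St=[thunk]⟩
t=8: ⟨T=x; E={x↦thunk((λx. (x x)), {loop↦thunk(0, ∅)}), loop↦thunk(0, ∅)}; St=[thunk]⟩
t=9: ⟨T=(λx. (x x)); E={loop↦thunk(0, ∅)}; St=[thunk]⟩
t=10: ⟨T=(x x); E={x↦thunk(x, {x↦thunk(x, {x↦thunk((λx. (x x)), {loop↦thunk(0, ∅)}), loop↦thunk(0, ∅)}), loop↦thunk(0, ∅)}), loop↦thunk(0, ∅)}; St=∅⟩
t=11: ⟨T=x; E={x↦thunk(x, {x↦thunk(x, {x↦thunk((λx. (x x)), {loop↦thunk(0, ∅)}), loop↦thunk(0, ∅)}), loop↦thunk(0, ∅)}), loop↦thunk(0, ∅)}; St=[thunk]⟩
t=12: ⟨T=x; E={x↦thunk(x, {x↦thunk((λx. (x x)), {loop↦thunk(0, ∅)}), loop↦thunk(0, ∅)}), loop↦thunk(0, ∅)}; St=[thunk]⟩
t=13: ⟨T=x; E={x↦thunk((λx. (x x)), {loop↦thunk(0, ∅)}), loop↦thunk(0, ∅)}; St=[thunk]⟩
t=14: ⟨T=(λx. (x x)); E={loop↦thunk(0, ∅)}; St=[thunk]⟩
→ 14 transitions taken and the configuration is still not final: no result within 14 steps

Answer: DIVERGES (no final state within 14 steps)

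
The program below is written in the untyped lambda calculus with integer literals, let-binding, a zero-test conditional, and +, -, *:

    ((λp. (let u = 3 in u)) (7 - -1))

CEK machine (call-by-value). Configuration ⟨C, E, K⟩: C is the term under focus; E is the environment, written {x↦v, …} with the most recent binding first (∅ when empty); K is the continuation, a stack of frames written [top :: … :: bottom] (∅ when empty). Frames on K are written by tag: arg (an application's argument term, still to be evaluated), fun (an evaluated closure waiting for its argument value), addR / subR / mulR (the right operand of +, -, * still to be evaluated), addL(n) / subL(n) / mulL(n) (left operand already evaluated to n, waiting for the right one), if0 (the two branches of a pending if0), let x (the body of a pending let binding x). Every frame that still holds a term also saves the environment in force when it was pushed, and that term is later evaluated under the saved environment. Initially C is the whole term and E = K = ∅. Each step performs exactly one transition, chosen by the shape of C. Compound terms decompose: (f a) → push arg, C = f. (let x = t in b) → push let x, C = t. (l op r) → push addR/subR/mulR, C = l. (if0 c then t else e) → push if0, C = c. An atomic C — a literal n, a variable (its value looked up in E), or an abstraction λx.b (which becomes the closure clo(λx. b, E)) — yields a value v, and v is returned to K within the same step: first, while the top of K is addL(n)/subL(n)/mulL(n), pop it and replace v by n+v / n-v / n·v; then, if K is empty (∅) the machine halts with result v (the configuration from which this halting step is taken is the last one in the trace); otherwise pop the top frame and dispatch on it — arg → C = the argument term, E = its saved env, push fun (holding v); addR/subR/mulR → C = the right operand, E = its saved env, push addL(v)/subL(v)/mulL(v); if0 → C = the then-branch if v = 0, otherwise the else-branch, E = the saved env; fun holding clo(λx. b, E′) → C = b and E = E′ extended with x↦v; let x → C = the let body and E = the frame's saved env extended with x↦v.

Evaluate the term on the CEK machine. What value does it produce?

Answer: 3

Machine steps:
0. ⟨C=((λp. (let u = 3 in u)) (7 - -1)); E=∅; K=∅⟩
1. ⟨C=(λp. (let u = 3 in u)); E=∅; K=[arg]⟩
2. ⟨C=(7 - -1); E=∅; K=[fun]⟩
3. ⟨C=7; E=∅; K=[subR :: fun]⟩
4. ⟨C=-1; E=∅; K=[subL(7) :: fun]⟩
5. ⟨C=(let u = 3 in u); E={p↦8}; K=∅⟩
6. ⟨C=3; E={p↦8}; K=[let u]⟩
7. ⟨C=u; E={u↦3, p↦8}; K=∅⟩
→ final value 3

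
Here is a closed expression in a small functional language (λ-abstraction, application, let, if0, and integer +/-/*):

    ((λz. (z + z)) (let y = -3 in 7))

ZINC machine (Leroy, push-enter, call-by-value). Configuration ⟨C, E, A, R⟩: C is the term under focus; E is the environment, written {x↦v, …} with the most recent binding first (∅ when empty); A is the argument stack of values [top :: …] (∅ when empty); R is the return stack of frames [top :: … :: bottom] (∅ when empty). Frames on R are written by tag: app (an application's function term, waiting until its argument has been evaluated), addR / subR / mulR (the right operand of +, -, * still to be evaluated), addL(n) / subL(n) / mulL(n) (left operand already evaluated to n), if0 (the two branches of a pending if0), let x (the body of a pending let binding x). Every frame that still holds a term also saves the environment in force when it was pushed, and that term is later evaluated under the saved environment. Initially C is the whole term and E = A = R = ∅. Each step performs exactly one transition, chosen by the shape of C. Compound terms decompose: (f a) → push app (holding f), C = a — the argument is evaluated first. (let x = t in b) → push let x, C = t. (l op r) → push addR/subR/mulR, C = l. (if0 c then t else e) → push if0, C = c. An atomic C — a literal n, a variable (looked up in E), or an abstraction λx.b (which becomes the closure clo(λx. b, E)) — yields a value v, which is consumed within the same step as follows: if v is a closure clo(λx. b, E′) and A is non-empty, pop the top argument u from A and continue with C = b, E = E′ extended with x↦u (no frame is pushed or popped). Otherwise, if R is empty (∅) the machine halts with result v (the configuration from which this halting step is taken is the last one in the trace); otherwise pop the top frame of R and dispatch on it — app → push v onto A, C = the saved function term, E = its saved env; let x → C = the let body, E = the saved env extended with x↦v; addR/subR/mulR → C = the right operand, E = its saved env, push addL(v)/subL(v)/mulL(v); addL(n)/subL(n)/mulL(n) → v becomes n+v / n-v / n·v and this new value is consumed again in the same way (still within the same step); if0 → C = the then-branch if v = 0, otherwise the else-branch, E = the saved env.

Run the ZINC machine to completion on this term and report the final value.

0. <C=((λz. (z + z)) (let y = -3 in 7)), E=∅, A=∅, R=∅>
1. <C=(let y = -3 in 7), E=∅, A=∅, R=[app]>
2. <C=-3, E=∅, A=∅, R=[let y :: app]>
3. <C=7, E={y↦-3}, A=∅, R=[app]>
4. <C=(λz. (z + z)), E=∅, A=[7], R=∅>
5. <C=(z + z), E={z↦7}, A=∅, R=∅>
6. <C=z, E={z↦7}, A=∅, R=[addR]>
7. <C=z, E={z↦7}, A=∅, R=[addL(7)]>
→ final value 14

Answer: 14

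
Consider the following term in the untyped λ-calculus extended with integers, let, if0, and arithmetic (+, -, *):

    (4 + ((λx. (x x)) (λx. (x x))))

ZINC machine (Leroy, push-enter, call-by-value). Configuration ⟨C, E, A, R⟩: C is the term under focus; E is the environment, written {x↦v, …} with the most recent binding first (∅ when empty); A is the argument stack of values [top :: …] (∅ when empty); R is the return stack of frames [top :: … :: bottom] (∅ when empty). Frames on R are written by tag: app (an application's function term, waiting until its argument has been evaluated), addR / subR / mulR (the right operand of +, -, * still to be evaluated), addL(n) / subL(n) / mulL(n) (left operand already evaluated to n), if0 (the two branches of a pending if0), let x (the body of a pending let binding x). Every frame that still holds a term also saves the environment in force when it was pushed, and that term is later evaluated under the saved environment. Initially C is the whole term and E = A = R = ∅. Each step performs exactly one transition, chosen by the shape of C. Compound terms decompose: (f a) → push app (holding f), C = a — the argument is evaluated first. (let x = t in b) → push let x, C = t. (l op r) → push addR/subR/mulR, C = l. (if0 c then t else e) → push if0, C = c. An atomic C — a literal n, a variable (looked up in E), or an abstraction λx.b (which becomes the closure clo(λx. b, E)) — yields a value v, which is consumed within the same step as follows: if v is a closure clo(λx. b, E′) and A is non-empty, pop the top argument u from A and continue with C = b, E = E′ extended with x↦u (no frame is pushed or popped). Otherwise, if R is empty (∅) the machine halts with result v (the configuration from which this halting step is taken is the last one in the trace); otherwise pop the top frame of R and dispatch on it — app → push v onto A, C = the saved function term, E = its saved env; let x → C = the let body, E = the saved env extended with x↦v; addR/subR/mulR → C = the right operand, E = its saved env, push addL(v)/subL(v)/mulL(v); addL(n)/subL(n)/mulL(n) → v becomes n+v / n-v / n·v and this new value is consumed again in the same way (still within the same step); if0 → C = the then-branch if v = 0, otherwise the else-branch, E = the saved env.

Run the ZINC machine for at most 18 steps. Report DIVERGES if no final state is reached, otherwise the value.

Answer: DIVERGES (no final state within 18 steps)

Derivation:
t=0: [C=(4 + ((λx. (x x)) (λx. (x x)))) | E=∅ | A=∅ | R=∅]
t=1: [C=4 | E=∅ | A=∅ | R=[addR]]
t=2: [C=((λx. (x x)) (λx. (x x))) | E=∅ | A=∅ | R=[addL(4)]]
t=3: [C=(λx. (x x)) | E=∅ | A=∅ | R=[app :: addL(4)]]
t=4: [C=(λx. (x x)) | E=∅ | A=[clo(λx. (x x), ∅)] | R=[addL(4)]]
t=5: [C=(x x) | E={x↦clo(λx. (x x), ∅)} | A=∅ | R=[addL(4)]]
t=6: [C=x | E={x↦clo(λx. (x x), ∅)} | A=∅ | R=[app :: addL(4)]]
t=7: [C=x | E={x↦clo(λx. (x x), ∅)} | A=[clo(λx. (x x), ∅)] | R=[addL(4)]]
… configuration repeats with period 3 (steps 5–7 recur indefinitely) …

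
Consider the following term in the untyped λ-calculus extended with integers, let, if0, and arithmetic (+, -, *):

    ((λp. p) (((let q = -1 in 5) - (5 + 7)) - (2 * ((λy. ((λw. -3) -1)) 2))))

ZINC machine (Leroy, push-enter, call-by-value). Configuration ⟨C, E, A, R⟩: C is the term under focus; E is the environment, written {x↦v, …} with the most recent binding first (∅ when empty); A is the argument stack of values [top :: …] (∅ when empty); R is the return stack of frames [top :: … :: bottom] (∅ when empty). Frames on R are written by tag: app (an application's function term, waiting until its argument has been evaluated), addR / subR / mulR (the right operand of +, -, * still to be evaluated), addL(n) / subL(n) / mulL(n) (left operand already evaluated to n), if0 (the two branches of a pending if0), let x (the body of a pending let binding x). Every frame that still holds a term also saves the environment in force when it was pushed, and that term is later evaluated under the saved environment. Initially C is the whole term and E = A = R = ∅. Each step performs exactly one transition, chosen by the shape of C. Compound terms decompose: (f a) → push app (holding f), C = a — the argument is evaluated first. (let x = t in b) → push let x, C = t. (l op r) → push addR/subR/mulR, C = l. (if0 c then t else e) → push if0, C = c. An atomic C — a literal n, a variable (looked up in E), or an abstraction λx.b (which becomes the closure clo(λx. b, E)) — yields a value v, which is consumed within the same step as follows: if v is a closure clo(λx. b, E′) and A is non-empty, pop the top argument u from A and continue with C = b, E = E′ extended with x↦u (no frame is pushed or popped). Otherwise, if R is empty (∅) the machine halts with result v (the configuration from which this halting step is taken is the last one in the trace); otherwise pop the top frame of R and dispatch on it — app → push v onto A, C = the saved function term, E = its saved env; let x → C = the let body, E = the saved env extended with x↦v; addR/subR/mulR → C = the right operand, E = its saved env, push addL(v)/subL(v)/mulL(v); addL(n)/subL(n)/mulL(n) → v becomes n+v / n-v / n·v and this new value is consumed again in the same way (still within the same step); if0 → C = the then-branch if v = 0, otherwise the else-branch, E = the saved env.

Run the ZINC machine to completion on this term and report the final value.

Answer: -1

Execution trace:
t=0: ⟨C=((λp. p) (((let q = -1 in 5) - (5 + 7)) - (2 * ((λy. ((λw. -3) -1)) 2)))); E=∅; A=∅; R=∅⟩
t=1: ⟨C=(((let q = -1 in 5) - (5 + 7)) - (2 * ((λy. ((λw. -3) -1)) 2))); E=∅; A=∅; R=[app]⟩
t=2: ⟨C=((let q = -1 in 5) - (5 + 7)); E=∅; A=∅; R=[subR :: app]⟩
t=3: ⟨C=(let q = -1 in 5); E=∅; A=∅; R=[subR :: subR :: app]⟩
t=4: ⟨C=-1; E=∅; A=∅; R=[let q :: subR :: subR :: app]⟩
t=5: ⟨C=5; E={q↦-1}; A=∅; R=[subR :: subR :: app]⟩
t=6: ⟨C=(5 + 7); E=∅; A=∅; R=[subL(5) :: subR :: app]⟩
t=7: ⟨C=5; E=∅; A=∅; R=[addR :: subL(5) :: subR :: app]⟩
t=8: ⟨C=7; E=∅; A=∅; R=[addL(5) :: subL(5) :: subR :: app]⟩
t=9: ⟨C=(2 * ((λy. ((λw. -3) -1)) 2)); E=∅; A=∅; R=[subL(-7) :: app]⟩
t=10: ⟨C=2; E=∅; A=∅; R=[mulR :: subL(-7) :: app]⟩
t=11: ⟨C=((λy. ((λw. -3) -1)) 2); E=∅; A=∅; R=[mulL(2) :: subL(-7) :: app]⟩
t=12: ⟨C=2; E=∅; A=∅; R=[app :: mulL(2) :: subL(-7) :: app]⟩
t=13: ⟨C=(λy. ((λw. -3) -1)); E=∅; A=[2]; R=[mulL(2) :: subL(-7) :: app]⟩
t=14: ⟨C=((λw. -3) -1); E={y↦2}; A=∅; R=[mulL(2) :: subL(-7) :: app]⟩
t=15: ⟨C=-1; E={y↦2}; A=∅; R=[app :: mulL(2) :: subL(-7) :: app]⟩
t=16: ⟨C=(λw. -3); E={y↦2}; A=[-1]; R=[mulL(2) :: subL(-7) :: app]⟩
t=17: ⟨C=-3; E={w↦-1, y↦2}; A=∅; R=[mulL(2) :: subL(-7) :: app]⟩
t=18: ⟨C=(λp. p); E=∅; A=[-1]; R=∅⟩
t=19: ⟨C=p; E={p↦-1}; A=∅; R=∅⟩
→ final value -1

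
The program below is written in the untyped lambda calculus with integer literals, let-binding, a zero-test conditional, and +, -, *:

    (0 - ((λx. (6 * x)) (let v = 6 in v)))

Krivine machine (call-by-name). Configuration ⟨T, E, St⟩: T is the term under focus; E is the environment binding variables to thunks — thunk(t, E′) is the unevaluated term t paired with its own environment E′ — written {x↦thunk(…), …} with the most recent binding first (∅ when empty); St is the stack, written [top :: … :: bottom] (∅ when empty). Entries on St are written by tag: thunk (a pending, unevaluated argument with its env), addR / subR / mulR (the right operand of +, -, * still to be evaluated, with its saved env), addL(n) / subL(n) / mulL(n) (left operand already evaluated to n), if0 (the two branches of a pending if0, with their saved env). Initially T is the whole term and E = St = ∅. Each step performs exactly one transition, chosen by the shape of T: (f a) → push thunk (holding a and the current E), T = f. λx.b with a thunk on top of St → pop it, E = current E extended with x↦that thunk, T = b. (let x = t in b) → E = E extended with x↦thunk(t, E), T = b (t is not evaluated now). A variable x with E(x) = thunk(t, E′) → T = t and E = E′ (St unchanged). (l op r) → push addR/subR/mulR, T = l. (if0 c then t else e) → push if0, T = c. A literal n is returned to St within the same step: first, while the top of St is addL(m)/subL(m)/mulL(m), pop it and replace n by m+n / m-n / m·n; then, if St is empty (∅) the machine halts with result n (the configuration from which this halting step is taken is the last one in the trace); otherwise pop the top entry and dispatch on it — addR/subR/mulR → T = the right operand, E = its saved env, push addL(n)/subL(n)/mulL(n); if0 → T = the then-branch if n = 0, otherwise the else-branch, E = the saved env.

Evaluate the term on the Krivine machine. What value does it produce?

t=0: ⟨T=(0 - ((λx. (6 * x)) (let v = 6 in v))); E=∅; St=∅⟩
t=1: ⟨T=0; E=∅; St=[subR]⟩
t=2: ⟨T=((λx. (6 * x)) (let v = 6 in v)); E=∅; St=[subL(0)]⟩
t=3: ⟨T=(λx. (6 * x)); E=∅; St=[thunk :: subL(0)]⟩
t=4: ⟨T=(6 * x); E={x↦thunk((let v = 6 in v), ∅)}; St=[subL(0)]⟩
t=5: ⟨T=6; E={x↦thunk((let v = 6 in v), ∅)}; St=[mulR :: subL(0)]⟩
t=6: ⟨T=x; E={x↦thunk((let v = 6 in v), ∅)}; St=[mulL(6) :: subL(0)]⟩
t=7: ⟨T=(let v = 6 in v); E=∅; St=[mulL(6) :: subL(0)]⟩
t=8: ⟨T=v; E={v↦thunk(6, ∅)}; St=[mulL(6) :: subL(0)]⟩
t=9: ⟨T=6; E=∅; St=[mulL(6) :: subL(0)]⟩
→ final value -36

Answer: -36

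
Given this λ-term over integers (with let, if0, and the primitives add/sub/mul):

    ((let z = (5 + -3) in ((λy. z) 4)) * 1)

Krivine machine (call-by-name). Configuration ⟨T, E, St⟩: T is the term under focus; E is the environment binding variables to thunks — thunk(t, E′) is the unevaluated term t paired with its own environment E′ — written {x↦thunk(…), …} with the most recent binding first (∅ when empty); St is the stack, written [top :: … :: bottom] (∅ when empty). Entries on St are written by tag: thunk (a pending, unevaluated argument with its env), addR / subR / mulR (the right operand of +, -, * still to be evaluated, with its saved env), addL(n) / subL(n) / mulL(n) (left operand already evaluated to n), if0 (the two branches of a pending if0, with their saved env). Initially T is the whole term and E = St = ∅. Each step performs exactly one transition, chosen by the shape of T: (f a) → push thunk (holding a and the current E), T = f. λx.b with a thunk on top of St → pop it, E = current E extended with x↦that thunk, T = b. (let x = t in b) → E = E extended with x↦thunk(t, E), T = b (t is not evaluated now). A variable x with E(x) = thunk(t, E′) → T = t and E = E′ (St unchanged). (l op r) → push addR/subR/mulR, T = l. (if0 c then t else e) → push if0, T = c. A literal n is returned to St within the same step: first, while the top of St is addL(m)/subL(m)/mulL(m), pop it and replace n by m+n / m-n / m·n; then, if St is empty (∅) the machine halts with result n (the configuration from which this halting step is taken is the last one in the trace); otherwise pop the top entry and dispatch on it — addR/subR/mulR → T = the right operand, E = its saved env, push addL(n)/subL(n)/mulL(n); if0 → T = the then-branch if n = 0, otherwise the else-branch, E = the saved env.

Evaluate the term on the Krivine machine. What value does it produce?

Answer: 2

Machine steps:
step 0: <T=((let z = (5 + -3) in ((λy. z) 4)) * 1), E=∅, St=∅>
step 1: <T=(let z = (5 + -3) in ((λy. z) 4)), E=∅, St=[mulR]>
step 2: <T=((λy. z) 4), E={z↦thunk((5 + -3), ∅)}, St=[mulR]>
step 3: <T=(λy. z), E={z↦thunk((5 + -3), ∅)}, St=[thunk :: mulR]>
step 4: <T=z, E={y↦thunk(4, {z↦thunk((5 + -3), ∅)}), z↦thunk((5 + -3), ∅)}, St=[mulR]>
step 5: <T=(5 + -3), E=∅, St=[mulR]>
step 6: <T=5, E=∅, St=[addR :: mulR]>
step 7: <T=-3, E=∅, St=[addL(5) :: mulR]>
step 8: <T=1, E=∅, St=[mulL(2)]>
→ final value 2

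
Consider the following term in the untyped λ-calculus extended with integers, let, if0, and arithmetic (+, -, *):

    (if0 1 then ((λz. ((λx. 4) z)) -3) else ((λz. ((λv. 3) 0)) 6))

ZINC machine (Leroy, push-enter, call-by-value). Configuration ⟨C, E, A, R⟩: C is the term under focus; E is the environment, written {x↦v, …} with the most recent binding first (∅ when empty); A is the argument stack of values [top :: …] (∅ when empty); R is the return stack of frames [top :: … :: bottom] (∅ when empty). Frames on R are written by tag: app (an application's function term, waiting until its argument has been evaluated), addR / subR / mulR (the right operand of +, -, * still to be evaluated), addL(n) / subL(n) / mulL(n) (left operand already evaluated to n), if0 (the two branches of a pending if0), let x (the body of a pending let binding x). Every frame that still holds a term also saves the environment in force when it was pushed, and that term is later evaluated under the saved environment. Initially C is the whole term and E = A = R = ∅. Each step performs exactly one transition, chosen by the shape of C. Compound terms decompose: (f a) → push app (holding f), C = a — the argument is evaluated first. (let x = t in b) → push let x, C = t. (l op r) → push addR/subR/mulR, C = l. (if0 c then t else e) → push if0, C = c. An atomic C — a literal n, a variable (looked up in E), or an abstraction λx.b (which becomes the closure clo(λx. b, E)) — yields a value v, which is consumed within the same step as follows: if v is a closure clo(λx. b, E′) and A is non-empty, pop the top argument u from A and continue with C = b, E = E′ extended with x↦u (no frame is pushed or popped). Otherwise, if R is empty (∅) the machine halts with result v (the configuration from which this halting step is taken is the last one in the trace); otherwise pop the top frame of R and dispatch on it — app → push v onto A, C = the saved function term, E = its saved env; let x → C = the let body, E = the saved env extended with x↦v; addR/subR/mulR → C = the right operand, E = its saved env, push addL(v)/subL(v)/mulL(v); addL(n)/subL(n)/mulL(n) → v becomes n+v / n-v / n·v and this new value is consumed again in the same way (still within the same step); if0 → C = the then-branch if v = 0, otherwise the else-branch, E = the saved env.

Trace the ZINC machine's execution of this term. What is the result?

t=0: ⟨C=(if0 1 then ((λz. ((λx. 4) z)) -3) else ((λz. ((λv. 3) 0)) 6)); E=∅; A=∅; R=∅⟩
t=1: ⟨C=1; E=∅; A=∅; R=[if0]⟩
t=2: ⟨C=((λz. ((λv. 3) 0)) 6); E=∅; A=∅; R=∅⟩
t=3: ⟨C=6; E=∅; A=∅; R=[app]⟩
t=4: ⟨C=(λz. ((λv. 3) 0)); E=∅; A=[6]; R=∅⟩
t=5: ⟨C=((λv. 3) 0); E={z↦6}; A=∅; R=∅⟩
t=6: ⟨C=0; E={z↦6}; A=∅; R=[app]⟩
t=7: ⟨C=(λv. 3); E={z↦6}; A=[0]; R=∅⟩
t=8: ⟨C=3; E={v↦0, z↦6}; A=∅; R=∅⟩
→ final value 3

Answer: 3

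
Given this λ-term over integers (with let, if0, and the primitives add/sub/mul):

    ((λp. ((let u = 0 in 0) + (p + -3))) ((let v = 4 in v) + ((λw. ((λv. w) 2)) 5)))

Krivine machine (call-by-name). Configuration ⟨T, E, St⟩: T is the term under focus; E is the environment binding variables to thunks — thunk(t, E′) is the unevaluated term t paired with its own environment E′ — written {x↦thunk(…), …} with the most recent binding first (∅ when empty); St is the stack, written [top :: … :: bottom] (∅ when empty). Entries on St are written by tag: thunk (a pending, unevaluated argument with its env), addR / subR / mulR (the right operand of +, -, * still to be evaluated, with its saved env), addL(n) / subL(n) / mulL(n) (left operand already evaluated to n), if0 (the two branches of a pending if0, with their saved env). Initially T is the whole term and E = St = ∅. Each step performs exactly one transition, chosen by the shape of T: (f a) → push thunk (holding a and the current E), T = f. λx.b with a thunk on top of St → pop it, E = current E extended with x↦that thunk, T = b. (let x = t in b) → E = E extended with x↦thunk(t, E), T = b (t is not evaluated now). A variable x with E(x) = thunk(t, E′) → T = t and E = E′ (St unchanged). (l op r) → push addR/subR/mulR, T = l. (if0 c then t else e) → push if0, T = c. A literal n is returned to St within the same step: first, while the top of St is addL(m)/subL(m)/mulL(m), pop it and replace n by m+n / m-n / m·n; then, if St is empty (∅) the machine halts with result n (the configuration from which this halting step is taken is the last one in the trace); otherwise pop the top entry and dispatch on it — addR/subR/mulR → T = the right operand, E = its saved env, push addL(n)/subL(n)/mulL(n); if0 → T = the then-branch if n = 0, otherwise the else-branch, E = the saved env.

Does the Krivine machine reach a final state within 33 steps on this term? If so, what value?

Answer: 6

Derivation:
[0] ⟨T=((λp. ((let u = 0 in 0) + (p + -3))) ((let v = 4 in v) + ((λw. ((λv. w) 2)) 5))); E=∅; St=∅⟩
[1] ⟨T=(λp. ((let u = 0 in 0) + (p + -3))); E=∅; St=[thunk]⟩
[2] ⟨T=((let u = 0 in 0) + (p + -3)); E={p↦thunk(((let v = 4 in v) + ((λw. ((λv. w) 2)) 5)), ∅)}; St=∅⟩
[3] ⟨T=(let u = 0 in 0); E={p↦thunk(((let v = 4 in v) + ((λw. ((λv. w) 2)) 5)), ∅)}; St=[addR]⟩
[4] ⟨T=0; E={u↦thunk(0, {p↦thunk(((let v = 4 in v) + ((λw. ((λv. w) 2)) 5)), ∅)}), p↦thunk(((let v = 4 in v) + ((λw. ((λv. w) 2)) 5)), ∅)}; St=[addR]⟩
[5] ⟨T=(p + -3); E={p↦thunk(((let v = 4 in v) + ((λw. ((λv. w) 2)) 5)), ∅)}; St=[addL(0)]⟩
[6] ⟨T=p; E={p↦thunk(((let v = 4 in v) + ((λw. ((λv. w) 2)) 5)), ∅)}; St=[addR :: addL(0)]⟩
[7] ⟨T=((let v = 4 in v) + ((λw. ((λv. w) 2)) 5)); E=∅; St=[addR :: addL(0)]⟩
[8] ⟨T=(let v = 4 in v); E=∅; St=[addR :: addR :: addL(0)]⟩
[9] ⟨T=v; E={v↦thunk(4, ∅)}; St=[addR :: addR :: addL(0)]⟩
[10] ⟨T=4; E=∅; St=[addR :: addR :: addL(0)]⟩
[11] ⟨T=((λw. ((λv. w) 2)) 5); E=∅; St=[addL(4) :: addR :: addL(0)]⟩
[12] ⟨T=(λw. ((λv. w) 2)); E=∅; St=[thunk :: addL(4) :: addR :: addL(0)]⟩
[13] ⟨T=((λv. w) 2); E={w↦thunk(5, ∅)}; St=[addL(4) :: addR :: addL(0)]⟩
[14] ⟨T=(λv. w); E={w↦thunk(5, ∅)}; St=[thunk :: addL(4) :: addR :: addL(0)]⟩
[15] ⟨T=w; E={v↦thunk(2, {w↦thunk(5, ∅)}), w↦thunk(5, ∅)}; St=[addL(4) :: addR :: addL(0)]⟩
[16] ⟨T=5; E=∅; St=[addL(4) :: addR :: addL(0)]⟩
[17] ⟨T=-3; E={p↦thunk(((let v = 4 in v) + ((λw. ((λv. w) 2)) 5)), ∅)}; St=[addL(9) :: addL(0)]⟩
→ final value 6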